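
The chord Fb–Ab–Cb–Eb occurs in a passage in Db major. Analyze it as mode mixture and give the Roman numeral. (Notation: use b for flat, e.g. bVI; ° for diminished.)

The root Fb is the lowered 3rd scale degree — diatonically Db major has F there. The diatonic chord on degree 3 would be Fm (iii), but Fb–Ab–Cb–Eb is the major-seventh chord from Db minor. As a borrowed chord it is labeled bIIImaj7.

bIIImaj7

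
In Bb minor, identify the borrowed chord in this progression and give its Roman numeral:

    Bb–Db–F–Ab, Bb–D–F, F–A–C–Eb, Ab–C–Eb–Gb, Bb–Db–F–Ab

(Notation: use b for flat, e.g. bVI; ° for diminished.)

Bb minor has the diatonic set Bbm, Cdim, Db, Ebm, F, Gb, Ab (with V from harmonic minor). Of the given chords, Bb–Db–F–Ab = Bbm7, F–A–C–Eb = F7 and Ab–C–Eb–Gb = Ab7 are diatonic. Bb–D–F is not: scale degree 1 in Bb minor carries Bbm (i). In Bb major the chord on that degree is Bb, so here it functions as I, borrowed from the parallel major.

I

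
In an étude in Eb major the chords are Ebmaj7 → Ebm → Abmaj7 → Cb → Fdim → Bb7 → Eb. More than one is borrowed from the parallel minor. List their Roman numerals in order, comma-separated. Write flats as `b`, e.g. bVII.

Eb major has the diatonic set Eb, Fm, Gm, Ab, Bb, Cm, Ddim. Of the given chords, Ebmaj7, Abmaj7, Bb7 and Eb are diatonic. But Ebm (Eb–Gb–Bb) is foreign: the diatonic I on degree 1 is Eb, whereas Ebm comes from Eb minor. It is labeled i. But Cb (Cb–Eb–Gb) is foreign: the diatonic vi on degree 6 is Cm, whereas Cb comes from Eb minor. It is labeled bVI. Fdim (F–Ab–Cb) is not: scale degree 2 in Eb major carries Fm (ii). In Eb minor the chord on that degree is Fdim, so here it functions as ii°, borrowed from the parallel minor.

i, bVI, ii°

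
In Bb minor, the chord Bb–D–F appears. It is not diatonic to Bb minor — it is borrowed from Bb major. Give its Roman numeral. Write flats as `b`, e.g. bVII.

Bb is scale degree 1 in Bb minor. The diatonic chord on degree 1 would be Bbm (i), but Bb–D–F is the major chord from Bb major. As a borrowed chord it is labeled I.

I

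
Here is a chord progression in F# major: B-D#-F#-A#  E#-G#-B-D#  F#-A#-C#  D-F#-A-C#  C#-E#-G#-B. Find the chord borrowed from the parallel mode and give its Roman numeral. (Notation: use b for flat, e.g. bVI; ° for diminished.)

In F# major the diatonic chords are F#, G#m, A#m, B, C#, D#m, E#dim. B–D#–F#–A# = Bmaj7, E#–G#–B–D# = E#m7b5, F#–A#–C# = F# and C#–E#–G#–B = C#7 are all diatonic. But D–F#–A–C# is foreign: the diatonic vi on degree 6 is D#m, whereas Dmaj7 comes from F# minor. It is labeled bVImaj7.

bVImaj7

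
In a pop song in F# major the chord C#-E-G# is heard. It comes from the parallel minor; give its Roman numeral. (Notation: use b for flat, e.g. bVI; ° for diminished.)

C# is scale degree 5 in F# major. The diatonic chord on degree 5 would be C# (V), but C#–E–G# is the minor chord from F# minor. As a borrowed chord it is labeled v.

v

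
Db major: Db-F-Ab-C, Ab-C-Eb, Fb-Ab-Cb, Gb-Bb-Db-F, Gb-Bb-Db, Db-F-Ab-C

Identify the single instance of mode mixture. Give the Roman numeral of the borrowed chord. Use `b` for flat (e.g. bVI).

In Db major the diatonic chords are Db, Ebm, Fm, Gb, Ab, Bbm, Cdim. Db–F–Ab–C = Dbmaj7, Ab–C–Eb = Ab, Gb–Bb–Db–F = Gbmaj7 and Gb–Bb–Db = Gb all belong to that set. But Fb–Ab–Cb is foreign: the diatonic iii on degree 3 is Fm, whereas Fb comes from Db minor. It is labeled bIII.

bIII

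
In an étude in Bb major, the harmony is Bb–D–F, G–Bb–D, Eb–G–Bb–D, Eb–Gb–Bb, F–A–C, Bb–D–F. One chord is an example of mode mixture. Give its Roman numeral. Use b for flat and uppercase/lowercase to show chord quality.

The diatonic triads in Bb major are Bb, Cm, Dm, Eb, F, Gm, Adim. Of the given chords, Bb–D–F = Bb, G–Bb–D = Gm, Eb–G–Bb–D = Ebmaj7 and F–A–C = F are diatonic. But Eb–Gb–Bb is foreign: the diatonic IV on degree 4 is Eb, whereas Ebm comes from Bb minor. It is labeled iv.

iv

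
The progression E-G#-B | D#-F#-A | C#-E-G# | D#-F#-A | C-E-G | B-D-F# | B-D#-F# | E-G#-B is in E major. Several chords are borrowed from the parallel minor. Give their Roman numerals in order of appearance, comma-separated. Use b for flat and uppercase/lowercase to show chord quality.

bVI, v

In E major the diatonic chords are E, F#m, G#m, A, B, C#m, D#dim. E–G#–B = E, D#–F#–A = D#dim, C#–E–G# = C#m and B–D#–F# = B all belong to that set. C–E–G is not: scale degree 6 in E major carries C#m (vi). In E minor the chord on that degree is C, so here it functions as bVI, borrowed from the parallel minor. B–D–F# doesn't fit — on degree 5 E major would have B (V). Bm is the degree-5 chord of E minor, so it is the borrowed v.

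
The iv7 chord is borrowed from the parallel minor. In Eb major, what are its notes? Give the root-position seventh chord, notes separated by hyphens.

The root, Ab, is scale degree 4 — the same note in Eb major and Eb minor; only the chord quality changes. In Eb minor the chord on Ab is Ab–Cb–Eb–Gb.

Ab-Cb-Eb-Gb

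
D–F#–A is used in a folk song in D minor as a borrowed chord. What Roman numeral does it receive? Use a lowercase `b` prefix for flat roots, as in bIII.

The root D is the diatonic 1st degree of D minor; the borrowing shows in the chord quality. The diatonic chord on degree 1 would be Dm (i), but D–F#–A is the major chord from D major. As a borrowed chord it is labeled I.

I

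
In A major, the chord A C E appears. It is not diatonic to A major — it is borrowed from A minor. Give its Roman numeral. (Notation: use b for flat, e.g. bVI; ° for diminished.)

i

The root A is the diatonic 1st degree of A major; the borrowing shows in the chord quality. Diatonically A major has A (I) on that degree; A–C–E is instead the minor chord native to A minor, so it takes the label i.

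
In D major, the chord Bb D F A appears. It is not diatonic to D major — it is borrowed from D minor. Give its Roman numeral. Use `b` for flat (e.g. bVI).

In D major scale degree 6 is B; Bb is its lowered form, from D minor. The diatonic chord on degree 6 would be Bm (vi), but Bb–D–F–A is the major-seventh chord from D minor. As a borrowed chord it is labeled bVImaj7.

bVImaj7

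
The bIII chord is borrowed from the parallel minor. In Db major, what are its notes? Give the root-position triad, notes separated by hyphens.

bIII is built on the lowered scale degree 3. In Db major degree 3 is F; lowered it becomes Fb. Building the major chord from the parallel minor on Fb: Fb–Ab–Cb.

Fb-Ab-Cb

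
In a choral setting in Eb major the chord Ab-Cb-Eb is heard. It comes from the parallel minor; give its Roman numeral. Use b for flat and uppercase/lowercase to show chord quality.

Ab is scale degree 4 in Eb major. Diatonically Eb major has Ab (IV) on that degree; Ab–Cb–Eb is instead the minor chord native to Eb minor, so it takes the label iv.

iv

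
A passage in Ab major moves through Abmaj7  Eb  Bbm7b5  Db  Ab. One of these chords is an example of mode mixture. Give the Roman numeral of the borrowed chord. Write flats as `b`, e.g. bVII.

In Ab major the diatonic chords are Ab, Bbm, Cm, Db, Eb, Fm, Gdim. Abmaj7, Eb, Db and Ab are all diatonic. Bbm7b5 (Bb–Db–Fb–Ab) doesn't fit — on degree 2 Ab major would have Bbm (ii). Bbm7b5 is the degree-2 chord of Ab minor, so it is the borrowed iiø7.

iiø7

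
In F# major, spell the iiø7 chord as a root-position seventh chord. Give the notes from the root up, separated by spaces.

iiø7 is built on scale degree 2, which is G# in both F# major and its parallel. Stacking thirds in F# minor on G# gives G#–B–D–F#.

G# B D F#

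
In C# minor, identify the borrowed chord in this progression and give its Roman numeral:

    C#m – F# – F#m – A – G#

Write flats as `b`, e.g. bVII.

IV

C# minor has the diatonic set C#m, D#dim, E, F#m, G#, A, B (with V from harmonic minor). Of the given chords, C#m, F#m, A and G# are diatonic. But F# (F#–A#–C#) is foreign: the diatonic iv on degree 4 is F#m, whereas F# comes from C# major. It is labeled IV.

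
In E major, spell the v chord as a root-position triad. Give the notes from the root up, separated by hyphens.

v is built on scale degree 5, which is B in both E major and its parallel. Building the minor chord from the parallel minor on B: B–D–F#.

B-D-F#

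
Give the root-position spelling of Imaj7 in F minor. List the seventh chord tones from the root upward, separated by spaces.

F A C E

The root, F, is scale degree 1 — the same note in F minor and F major; only the chord quality changes. In F major the chord on F is F–A–C–E.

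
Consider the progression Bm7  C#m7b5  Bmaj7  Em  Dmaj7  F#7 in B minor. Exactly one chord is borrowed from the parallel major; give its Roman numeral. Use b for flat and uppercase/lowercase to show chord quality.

In B minor (with V from harmonic minor) the diatonic chords are Bm, C#dim, D, Em, F#, G, A. Of the given chords, Bm7, C#m7b5, Em, Dmaj7 and F#7 are diatonic. But Bmaj7 (B–D#–F#–A#) is foreign: the diatonic i on degree 1 is Bm, whereas Bmaj7 comes from B major. It is labeled Imaj7.

Imaj7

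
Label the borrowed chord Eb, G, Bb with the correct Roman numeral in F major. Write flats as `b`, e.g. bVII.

bVII

In F major scale degree 7 is E; Eb is its lowered form, from F minor. The diatonic chord on degree 7 would be Edim (vii°), but Eb–G–Bb is the major chord from F minor. As a borrowed chord it is labeled bVII.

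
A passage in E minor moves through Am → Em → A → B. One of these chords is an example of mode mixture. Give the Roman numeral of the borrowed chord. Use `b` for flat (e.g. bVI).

IV

The diatonic triads in E minor (with V from harmonic minor) are Em, F#dim, G, Am, B, C, D. Of the given chords, Am, Em and B are diatonic. A (A–C#–E) is not: scale degree 4 in E minor carries Am (iv). In E major the chord on that degree is A, so here it functions as IV, borrowed from the parallel major.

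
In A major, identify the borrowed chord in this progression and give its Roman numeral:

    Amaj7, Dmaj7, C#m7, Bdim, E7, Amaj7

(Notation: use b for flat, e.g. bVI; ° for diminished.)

ii°

The diatonic triads in A major are A, Bm, C#m, D, E, F#m, G#dim. Amaj7, Dmaj7, C#m7 and E7 are all diatonic. Bdim (B–D–F) is not: scale degree 2 in A major carries Bm (ii). In A minor the chord on that degree is Bdim, so here it functions as ii°, borrowed from the parallel minor.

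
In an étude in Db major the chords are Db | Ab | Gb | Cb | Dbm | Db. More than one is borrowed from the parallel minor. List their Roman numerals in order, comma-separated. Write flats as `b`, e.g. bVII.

bVII, i

Db major has the diatonic set Db, Ebm, Fm, Gb, Ab, Bbm, Cdim. Db, Ab and Gb all belong to that set. But Cb (Cb–Eb–Gb) is foreign: the diatonic vii° on degree 7 is Cdim, whereas Cb comes from Db minor. It is labeled bVII. But Dbm (Db–Fb–Ab) is foreign: the diatonic I on degree 1 is Db, whereas Dbm comes from Db minor. It is labeled i.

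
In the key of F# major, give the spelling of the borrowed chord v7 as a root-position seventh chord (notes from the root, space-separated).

The root, C#, is scale degree 5 — the same note in F# major and F# minor; only the chord quality changes. In F# minor the chord on C# is C#–E–G#–B.

C# E G# B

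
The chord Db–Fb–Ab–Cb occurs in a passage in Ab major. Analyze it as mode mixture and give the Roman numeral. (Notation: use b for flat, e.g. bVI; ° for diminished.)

iv7

Db is scale degree 4 in Ab major. Diatonically Ab major has Db (IV) on that degree; Db–Fb–Ab–Cb is instead the minor-seventh chord native to Ab minor, so it takes the label iv7.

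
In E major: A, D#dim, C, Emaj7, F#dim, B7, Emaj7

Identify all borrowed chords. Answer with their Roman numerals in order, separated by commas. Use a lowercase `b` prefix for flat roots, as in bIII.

bVI, ii°

In E major the diatonic chords are E, F#m, G#m, A, B, C#m, D#dim. A, D#dim, Emaj7 and B7 all belong to that set. C (C–E–G) is not: scale degree 6 in E major carries C#m (vi). In E minor the chord on that degree is C, so here it functions as bVI, borrowed from the parallel minor. But F#dim (F#–A–C) is foreign: the diatonic ii on degree 2 is F#m, whereas F#dim comes from E minor. It is labeled ii°.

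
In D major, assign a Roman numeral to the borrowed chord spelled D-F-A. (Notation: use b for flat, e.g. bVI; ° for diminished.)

The root D is the diatonic 1st degree of D major; the borrowing shows in the chord quality. Diatonically D major has D (I) on that degree; D–F–A is instead the minor chord native to D minor, so it takes the label i.

i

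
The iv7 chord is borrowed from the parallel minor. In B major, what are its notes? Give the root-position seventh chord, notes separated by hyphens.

E-G-B-D

iv7 is built on scale degree 4, which is E in both B major and its parallel. Building the minor-seventh chord from the parallel minor on E: E–G–B–D.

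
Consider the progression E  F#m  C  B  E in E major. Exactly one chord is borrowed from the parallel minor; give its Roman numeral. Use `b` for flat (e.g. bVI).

E major has the diatonic set E, F#m, G#m, A, B, C#m, D#dim. E, F#m and B all belong to that set. C (C–E–G) is not: scale degree 6 in E major carries C#m (vi). In E minor the chord on that degree is C, so here it functions as bVI, borrowed from the parallel minor.

bVI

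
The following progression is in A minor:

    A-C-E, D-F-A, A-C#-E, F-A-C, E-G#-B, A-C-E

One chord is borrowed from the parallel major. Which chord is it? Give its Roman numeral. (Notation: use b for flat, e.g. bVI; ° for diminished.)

I

The diatonic triads in A minor (with V from harmonic minor) are Am, Bdim, C, Dm, E, F, G. A–C–E = Am, D–F–A = Dm, F–A–C = F and E–G#–B = E are all diatonic. But A–C#–E is foreign: the diatonic i on degree 1 is Am, whereas A comes from A major. It is labeled I.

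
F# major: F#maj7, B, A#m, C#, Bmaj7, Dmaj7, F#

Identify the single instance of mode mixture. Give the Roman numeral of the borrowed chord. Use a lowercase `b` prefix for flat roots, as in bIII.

The diatonic triads in F# major are F#, G#m, A#m, B, C#, D#m, E#dim. F#maj7, B, A#m, C#, Bmaj7 and F# all belong to that set. Dmaj7 (D–F#–A–C#) is not: scale degree 6 in F# major carries D#m (vi). In F# minor the chord on that degree is Dmaj7, so here it functions as bVImaj7, borrowed from the parallel minor.

bVImaj7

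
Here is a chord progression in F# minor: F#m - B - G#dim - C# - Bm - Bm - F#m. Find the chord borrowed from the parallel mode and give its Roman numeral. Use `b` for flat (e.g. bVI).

IV

F# minor has the diatonic set F#m, G#dim, A, Bm, C#, D, E (with V from harmonic minor). F#m, G#dim, C# and Bm all belong to that set. B (B–D#–F#) doesn't fit — on degree 4 F# minor would have Bm (iv). B is the degree-4 chord of F# major, so it is the borrowed IV.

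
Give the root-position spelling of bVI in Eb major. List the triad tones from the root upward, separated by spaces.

The root of bVI is the lowered 6th degree: C becomes Cb. Building the major chord from the parallel minor on Cb: Cb–Eb–Gb.

Cb Eb Gb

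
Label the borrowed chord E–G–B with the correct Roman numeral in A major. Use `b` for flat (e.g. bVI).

v

The root E is the diatonic 5th degree of A major; the borrowing shows in the chord quality. E–G–B is a minor chord — the form found in A minor, not the diatonic V (E). Borrowed into A major it is written v.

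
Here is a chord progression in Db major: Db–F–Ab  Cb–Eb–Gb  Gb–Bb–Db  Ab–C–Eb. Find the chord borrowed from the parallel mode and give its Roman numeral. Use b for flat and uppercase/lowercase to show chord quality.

bVII

Db major has the diatonic set Db, Ebm, Fm, Gb, Ab, Bbm, Cdim. Db–F–Ab = Db, Gb–Bb–Db = Gb and Ab–C–Eb = Ab all belong to that set. But Cb–Eb–Gb is foreign: the diatonic vii° on degree 7 is Cdim, whereas Cb comes from Db minor. It is labeled bVII.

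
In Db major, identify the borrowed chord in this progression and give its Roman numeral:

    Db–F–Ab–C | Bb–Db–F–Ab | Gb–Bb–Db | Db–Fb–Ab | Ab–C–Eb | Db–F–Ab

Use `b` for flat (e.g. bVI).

i

In Db major the diatonic chords are Db, Ebm, Fm, Gb, Ab, Bbm, Cdim. Db–F–Ab–C = Dbmaj7, Bb–Db–F–Ab = Bbm7, Gb–Bb–Db = Gb, Ab–C–Eb = Ab and Db–F–Ab = Db are all diatonic. Db–Fb–Ab is not: scale degree 1 in Db major carries Db (I). In Db minor the chord on that degree is Dbm, so here it functions as i, borrowed from the parallel minor.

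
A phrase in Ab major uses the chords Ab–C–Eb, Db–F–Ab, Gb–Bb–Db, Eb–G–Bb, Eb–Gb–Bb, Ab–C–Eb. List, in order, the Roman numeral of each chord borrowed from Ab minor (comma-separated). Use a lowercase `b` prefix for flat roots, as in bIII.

In Ab major the diatonic chords are Ab, Bbm, Cm, Db, Eb, Fm, Gdim. Ab–C–Eb = Ab, Db–F–Ab = Db and Eb–G–Bb = Eb are all diatonic. But Gb–Bb–Db is foreign: the diatonic vii° on degree 7 is Gdim, whereas Gb comes from Ab minor. It is labeled bVII. Eb–Gb–Bb doesn't fit — on degree 5 Ab major would have Eb (V). Ebm is the degree-5 chord of Ab minor, so it is the borrowed v.

bVII, v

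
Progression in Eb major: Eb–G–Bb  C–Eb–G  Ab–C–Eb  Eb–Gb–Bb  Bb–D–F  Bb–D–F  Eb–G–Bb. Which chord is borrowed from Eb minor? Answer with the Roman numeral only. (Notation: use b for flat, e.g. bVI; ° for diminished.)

The diatonic triads in Eb major are Eb, Fm, Gm, Ab, Bb, Cm, Ddim. Of the given chords, Eb–G–Bb = Eb, C–Eb–G = Cm, Ab–C–Eb = Ab and Bb–D–F = Bb are diatonic. Eb–Gb–Bb is not: scale degree 1 in Eb major carries Eb (I). In Eb minor the chord on that degree is Ebm, so here it functions as i, borrowed from the parallel minor.

i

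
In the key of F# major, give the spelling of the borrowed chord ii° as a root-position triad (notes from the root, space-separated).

The root, G#, is scale degree 2 — the same note in F# major and F# minor; only the chord quality changes. In F# minor the chord on G# is G#–B–D.

G# B D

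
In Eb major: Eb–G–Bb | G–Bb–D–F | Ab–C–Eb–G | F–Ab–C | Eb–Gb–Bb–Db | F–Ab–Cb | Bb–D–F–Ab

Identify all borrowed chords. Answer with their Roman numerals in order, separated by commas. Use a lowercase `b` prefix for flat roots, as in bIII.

i7, ii°

In Eb major the diatonic chords are Eb, Fm, Gm, Ab, Bb, Cm, Ddim. Eb–G–Bb = Eb, G–Bb–D–F = Gm7, Ab–C–Eb–G = Abmaj7, F–Ab–C = Fm and Bb–D–F–Ab = Bb7 are all diatonic. Eb–Gb–Bb–Db doesn't fit — on degree 1 Eb major would have Eb (I). Ebm7 is the degree-1 chord of Eb minor, so it is the borrowed i7. F–Ab–Cb is not: scale degree 2 in Eb major carries Fm (ii). In Eb minor the chord on that degree is Fdim, so here it functions as ii°, borrowed from the parallel minor.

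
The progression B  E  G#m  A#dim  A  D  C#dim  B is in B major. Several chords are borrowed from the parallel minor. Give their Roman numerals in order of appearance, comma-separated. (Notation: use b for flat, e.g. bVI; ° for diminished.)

bVII, bIII, ii°

B major has the diatonic set B, C#m, D#m, E, F#, G#m, A#dim. Of the given chords, B, E, G#m and A#dim are diatonic. A (A–C#–E) doesn't fit — on degree 7 B major would have A#dim (vii°). A is the degree-7 chord of B minor, so it is the borrowed bVII. D (D–F#–A) is not: scale degree 3 in B major carries D#m (iii). In B minor the chord on that degree is D, so here it functions as bIII, borrowed from the parallel minor. But C#dim (C#–E–G) is foreign: the diatonic ii on degree 2 is C#m, whereas C#dim comes from B minor. It is labeled ii°.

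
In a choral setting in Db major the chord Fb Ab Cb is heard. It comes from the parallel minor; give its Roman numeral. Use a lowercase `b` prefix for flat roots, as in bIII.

bIII

The root Fb is the lowered 3rd scale degree — diatonically Db major has F there. The diatonic chord on degree 3 would be Fm (iii), but Fb–Ab–Cb is the major chord from Db minor. As a borrowed chord it is labeled bIII.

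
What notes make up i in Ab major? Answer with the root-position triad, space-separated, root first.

i is built on scale degree 1, which is Ab in both Ab major and its parallel. In Ab minor the chord on Ab is Ab–Cb–Eb.

Ab Cb Eb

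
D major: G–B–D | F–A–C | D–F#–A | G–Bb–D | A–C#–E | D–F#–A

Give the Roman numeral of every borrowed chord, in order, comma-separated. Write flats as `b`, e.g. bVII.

In D major the diatonic chords are D, Em, F#m, G, A, Bm, C#dim. G–B–D = G, D–F#–A = D and A–C#–E = A are all diatonic. F–A–C is not: scale degree 3 in D major carries F#m (iii). In D minor the chord on that degree is F, so here it functions as bIII, borrowed from the parallel minor. But G–Bb–D is foreign: the diatonic IV on degree 4 is G, whereas Gm comes from D minor. It is labeled iv.

bIII, iv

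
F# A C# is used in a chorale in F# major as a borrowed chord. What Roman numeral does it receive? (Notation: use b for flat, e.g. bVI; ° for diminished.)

i

F# is scale degree 1 in F# major. F#–A–C# is a minor chord — the form found in F# minor, not the diatonic I (F#). Borrowed into F# major it is written i.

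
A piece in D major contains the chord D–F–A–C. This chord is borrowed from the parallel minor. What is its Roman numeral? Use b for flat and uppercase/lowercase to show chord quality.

The root D is the diatonic 1st degree of D major; the borrowing shows in the chord quality. The diatonic chord on degree 1 would be D (I), but D–F–A–C is the minor-seventh chord from D minor. As a borrowed chord it is labeled i7.

i7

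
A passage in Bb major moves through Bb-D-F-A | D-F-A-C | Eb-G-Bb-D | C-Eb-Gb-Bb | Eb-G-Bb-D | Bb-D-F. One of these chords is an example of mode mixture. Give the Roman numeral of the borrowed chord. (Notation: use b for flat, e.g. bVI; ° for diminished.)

The diatonic triads in Bb major are Bb, Cm, Dm, Eb, F, Gm, Adim. Of the given chords, Bb–D–F–A = Bbmaj7, D–F–A–C = Dm7, Eb–G–Bb–D = Ebmaj7 and Bb–D–F = Bb are diatonic. But C–Eb–Gb–Bb is foreign: the diatonic ii on degree 2 is Cm, whereas Cm7b5 comes from Bb minor. It is labeled iiø7.

iiø7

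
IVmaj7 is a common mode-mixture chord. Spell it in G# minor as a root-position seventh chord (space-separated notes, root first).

IVmaj7 is built on scale degree 4, which is C# in both G# minor and its parallel. Building the major-seventh chord from the parallel major on C#: C#–E#–G#–B#.

C# E# G# B#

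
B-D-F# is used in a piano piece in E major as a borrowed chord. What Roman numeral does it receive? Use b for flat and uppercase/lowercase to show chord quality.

The root B is the diatonic 5th degree of E major; the borrowing shows in the chord quality. Diatonically E major has B (V) on that degree; B–D–F# is instead the minor chord native to E minor, so it takes the label v.

v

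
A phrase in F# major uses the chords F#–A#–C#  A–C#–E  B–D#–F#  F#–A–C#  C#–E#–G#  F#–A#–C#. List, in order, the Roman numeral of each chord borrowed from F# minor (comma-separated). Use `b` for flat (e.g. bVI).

bIII, i

F# major has the diatonic set F#, G#m, A#m, B, C#, D#m, E#dim. F#–A#–C# = F#, B–D#–F# = B and C#–E#–G# = C# all belong to that set. A–C#–E doesn't fit — on degree 3 F# major would have A#m (iii). A is the degree-3 chord of F# minor, so it is the borrowed bIII. F#–A–C# is not: scale degree 1 in F# major carries F# (I). In F# minor the chord on that degree is F#m, so here it functions as i, borrowed from the parallel minor.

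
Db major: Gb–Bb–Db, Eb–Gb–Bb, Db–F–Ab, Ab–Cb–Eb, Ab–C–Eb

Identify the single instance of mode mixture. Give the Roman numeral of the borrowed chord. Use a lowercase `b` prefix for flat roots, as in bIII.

Db major has the diatonic set Db, Ebm, Fm, Gb, Ab, Bbm, Cdim. Of the given chords, Gb–Bb–Db = Gb, Eb–Gb–Bb = Ebm, Db–F–Ab = Db and Ab–C–Eb = Ab are diatonic. Ab–Cb–Eb is not: scale degree 5 in Db major carries Ab (V). In Db minor the chord on that degree is Abm, so here it functions as v, borrowed from the parallel minor.

v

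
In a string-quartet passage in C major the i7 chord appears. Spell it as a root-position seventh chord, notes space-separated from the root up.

C Eb G Bb

i7 is built on scale degree 1, which is C in both C major and its parallel. Building the minor-seventh chord from the parallel minor on C: C–Eb–G–Bb.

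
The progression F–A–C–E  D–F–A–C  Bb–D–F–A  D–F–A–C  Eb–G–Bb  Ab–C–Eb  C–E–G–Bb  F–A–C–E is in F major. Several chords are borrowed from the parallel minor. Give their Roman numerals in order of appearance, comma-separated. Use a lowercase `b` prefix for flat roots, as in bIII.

bVII, bIII

In F major the diatonic chords are F, Gm, Am, Bb, C, Dm, Edim. Of the given chords, F–A–C–E = Fmaj7, D–F–A–C = Dm7, Bb–D–F–A = Bbmaj7 and C–E–G–Bb = C7 are diatonic. But Eb–G–Bb is foreign: the diatonic vii° on degree 7 is Edim, whereas Eb comes from F minor. It is labeled bVII. But Ab–C–Eb is foreign: the diatonic iii on degree 3 is Am, whereas Ab comes from F minor. It is labeled bIII.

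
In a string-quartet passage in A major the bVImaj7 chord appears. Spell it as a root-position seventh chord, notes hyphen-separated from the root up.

F-A-C-E

bVImaj7 is built on the lowered scale degree 6. In A major degree 6 is F#; lowered it becomes F. In A minor the chord on F is F–A–C–E.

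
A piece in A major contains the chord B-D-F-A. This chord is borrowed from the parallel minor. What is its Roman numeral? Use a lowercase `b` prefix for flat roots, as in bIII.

iiø7

The root B is the diatonic 2nd degree of A major; the borrowing shows in the chord quality. The diatonic chord on degree 2 would be Bm (ii), but B–D–F–A is the half-diminished-seventh chord from A minor. As a borrowed chord it is labeled iiø7.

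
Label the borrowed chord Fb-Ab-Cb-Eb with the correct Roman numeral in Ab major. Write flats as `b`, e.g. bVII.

bVImaj7

In Ab major scale degree 6 is F; Fb is its lowered form, from Ab minor. Diatonically Ab major has Fm (vi) on that degree; Fb–Ab–Cb–Eb is instead the major-seventh chord native to Ab minor, so it takes the label bVImaj7.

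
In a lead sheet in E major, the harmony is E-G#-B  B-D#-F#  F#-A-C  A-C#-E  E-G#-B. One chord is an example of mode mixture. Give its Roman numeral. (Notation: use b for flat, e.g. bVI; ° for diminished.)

E major has the diatonic set E, F#m, G#m, A, B, C#m, D#dim. E–G#–B = E, B–D#–F# = B and A–C#–E = A all belong to that set. F#–A–C doesn't fit — on degree 2 E major would have F#m (ii). F#dim is the degree-2 chord of E minor, so it is the borrowed ii°.

ii°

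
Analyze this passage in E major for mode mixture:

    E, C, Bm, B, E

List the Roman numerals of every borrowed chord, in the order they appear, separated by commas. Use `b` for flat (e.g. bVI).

In E major the diatonic chords are E, F#m, G#m, A, B, C#m, D#dim. E and B both belong to that set. C (C–E–G) is not: scale degree 6 in E major carries C#m (vi). In E minor the chord on that degree is C, so here it functions as bVI, borrowed from the parallel minor. Bm (B–D–F#) doesn't fit — on degree 5 E major would have B (V). Bm is the degree-5 chord of E minor, so it is the borrowed v.

bVI, v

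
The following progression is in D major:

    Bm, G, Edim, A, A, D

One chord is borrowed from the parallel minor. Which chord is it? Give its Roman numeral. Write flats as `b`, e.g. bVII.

The diatonic triads in D major are D, Em, F#m, G, A, Bm, C#dim. Of the given chords, Bm, G, A and D are diatonic. But Edim (E–G–Bb) is foreign: the diatonic ii on degree 2 is Em, whereas Edim comes from D minor. It is labeled ii°.

ii°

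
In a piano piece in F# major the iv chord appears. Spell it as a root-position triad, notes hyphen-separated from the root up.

The root, B, is scale degree 4 — the same note in F# major and F# minor; only the chord quality changes. Building the minor chord from the parallel minor on B: B–D–F#.

B-D-F#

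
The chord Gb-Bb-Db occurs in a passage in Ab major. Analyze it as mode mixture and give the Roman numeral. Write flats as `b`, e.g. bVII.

bVII

The root Gb is the lowered 7th scale degree — diatonically Ab major has G there. The diatonic chord on degree 7 would be Gdim (vii°), but Gb–Bb–Db is the major chord from Ab minor. As a borrowed chord it is labeled bVII.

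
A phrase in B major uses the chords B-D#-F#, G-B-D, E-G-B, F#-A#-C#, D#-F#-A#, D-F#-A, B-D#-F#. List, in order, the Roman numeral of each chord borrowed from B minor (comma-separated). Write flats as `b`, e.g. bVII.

In B major the diatonic chords are B, C#m, D#m, E, F#, G#m, A#dim. B–D#–F# = B, F#–A#–C# = F# and D#–F#–A# = D#m are all diatonic. G–B–D is not: scale degree 6 in B major carries G#m (vi). In B minor the chord on that degree is G, so here it functions as bVI, borrowed from the parallel minor. E–G–B doesn't fit — on degree 4 B major would have E (IV). Em is the degree-4 chord of B minor, so it is the borrowed iv. D–F#–A is not: scale degree 3 in B major carries D#m (iii). In B minor the chord on that degree is D, so here it functions as bIII, borrowed from the parallel minor.

bVI, iv, bIII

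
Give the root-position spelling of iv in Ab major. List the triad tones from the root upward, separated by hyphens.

Db-Fb-Ab

iv is built on scale degree 4, which is Db in both Ab major and its parallel. In Ab minor the chord on Db is Db–Fb–Ab.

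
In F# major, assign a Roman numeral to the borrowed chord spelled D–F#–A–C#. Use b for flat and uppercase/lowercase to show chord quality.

bVImaj7

D is the lowered form of scale degree 6 in F# major (the diatonic degree 6 is D#). The diatonic chord on degree 6 would be D#m (vi), but D–F#–A–C# is the major-seventh chord from F# minor. As a borrowed chord it is labeled bVImaj7.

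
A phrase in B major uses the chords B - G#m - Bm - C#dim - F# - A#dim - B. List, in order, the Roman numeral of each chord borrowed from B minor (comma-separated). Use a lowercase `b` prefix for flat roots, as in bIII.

i, ii°

In B major the diatonic chords are B, C#m, D#m, E, F#, G#m, A#dim. Of the given chords, B, G#m, F# and A#dim are diatonic. Bm (B–D–F#) is not: scale degree 1 in B major carries B (I). In B minor the chord on that degree is Bm, so here it functions as i, borrowed from the parallel minor. C#dim (C#–E–G) doesn't fit — on degree 2 B major would have C#m (ii). C#dim is the degree-2 chord of B minor, so it is the borrowed ii°.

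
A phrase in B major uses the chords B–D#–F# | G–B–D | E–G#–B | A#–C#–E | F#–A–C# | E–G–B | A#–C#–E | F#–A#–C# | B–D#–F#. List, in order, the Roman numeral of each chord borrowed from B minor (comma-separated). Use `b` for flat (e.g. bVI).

In B major the diatonic chords are B, C#m, D#m, E, F#, G#m, A#dim. B–D#–F# = B, E–G#–B = E, A#–C#–E = A#dim and F#–A#–C# = F# all belong to that set. G–B–D doesn't fit — on degree 6 B major would have G#m (vi). G is the degree-6 chord of B minor, so it is the borrowed bVI. But F#–A–C# is foreign: the diatonic V on degree 5 is F#, whereas F#m comes from B minor. It is labeled v. But E–G–B is foreign: the diatonic IV on degree 4 is E, whereas Em comes from B minor. It is labeled iv.

bVI, v, iv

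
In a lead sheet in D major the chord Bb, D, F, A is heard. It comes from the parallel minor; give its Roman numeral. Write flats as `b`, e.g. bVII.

The root Bb is the lowered 6th scale degree — diatonically D major has B there. Diatonically D major has Bm (vi) on that degree; Bb–D–F–A is instead the major-seventh chord native to D minor, so it takes the label bVImaj7.

bVImaj7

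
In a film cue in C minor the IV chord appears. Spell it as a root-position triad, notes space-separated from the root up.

The root, F, is scale degree 4 — the same note in C minor and C major; only the chord quality changes. Stacking thirds in C major on F gives F–A–C.

F A C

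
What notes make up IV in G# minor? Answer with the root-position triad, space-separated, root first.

C# E# G#

IV is built on scale degree 4, which is C# in both G# minor and its parallel. In G# major the chord on C# is C#–E#–G#.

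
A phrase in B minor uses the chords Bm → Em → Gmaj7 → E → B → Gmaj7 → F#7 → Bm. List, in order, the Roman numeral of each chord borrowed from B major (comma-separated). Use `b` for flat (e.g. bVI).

IV, I

In B minor (with V from harmonic minor) the diatonic chords are Bm, C#dim, D, Em, F#, G, A. Bm, Em, Gmaj7 and F#7 are all diatonic. E (E–G#–B) is not: scale degree 4 in B minor carries Em (iv). In B major the chord on that degree is E, so here it functions as IV, borrowed from the parallel major. B (B–D#–F#) is not: scale degree 1 in B minor carries Bm (i). In B major the chord on that degree is B, so here it functions as I, borrowed from the parallel major.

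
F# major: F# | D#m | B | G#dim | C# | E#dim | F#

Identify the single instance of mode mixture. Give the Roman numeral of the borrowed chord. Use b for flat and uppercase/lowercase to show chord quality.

ii°

The diatonic triads in F# major are F#, G#m, A#m, B, C#, D#m, E#dim. Of the given chords, F#, D#m, B, C# and E#dim are diatonic. But G#dim (G#–B–D) is foreign: the diatonic ii on degree 2 is G#m, whereas G#dim comes from F# minor. It is labeled ii°.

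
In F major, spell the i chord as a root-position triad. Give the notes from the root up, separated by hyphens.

The root, F, is scale degree 1 — the same note in F major and F minor; only the chord quality changes. Building the minor chord from the parallel minor on F: F–Ab–C.

F-Ab-C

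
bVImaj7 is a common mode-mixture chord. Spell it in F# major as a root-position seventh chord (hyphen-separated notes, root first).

bVImaj7 is built on the lowered scale degree 6. In F# major degree 6 is D#; lowered it becomes D. Building the major-seventh chord from the parallel minor on D: D–F#–A–C#.

D-F#-A-C#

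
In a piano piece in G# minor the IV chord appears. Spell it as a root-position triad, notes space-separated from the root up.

The root, C#, is scale degree 4 — the same note in G# minor and G# major; only the chord quality changes. Building the major chord from the parallel major on C#: C#–E#–G#.

C# E# G#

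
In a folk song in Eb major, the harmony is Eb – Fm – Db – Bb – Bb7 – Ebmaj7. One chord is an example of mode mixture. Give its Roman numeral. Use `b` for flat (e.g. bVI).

bVII

Eb major has the diatonic set Eb, Fm, Gm, Ab, Bb, Cm, Ddim. Eb, Fm, Bb, Bb7 and Ebmaj7 are all diatonic. Db (Db–F–Ab) is not: scale degree 7 in Eb major carries Ddim (vii°). In Eb minor the chord on that degree is Db, so here it functions as bVII, borrowed from the parallel minor.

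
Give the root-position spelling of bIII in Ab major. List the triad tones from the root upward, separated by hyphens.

Cb-Eb-Gb

bIII is built on the lowered scale degree 3. In Ab major degree 3 is C; lowered it becomes Cb. Building the major chord from the parallel minor on Cb: Cb–Eb–Gb.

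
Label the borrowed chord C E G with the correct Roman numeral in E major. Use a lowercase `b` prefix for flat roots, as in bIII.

C is the lowered form of scale degree 6 in E major (the diatonic degree 6 is C#). The diatonic chord on degree 6 would be C#m (vi), but C–E–G is the major chord from E minor. As a borrowed chord it is labeled bVI.

bVI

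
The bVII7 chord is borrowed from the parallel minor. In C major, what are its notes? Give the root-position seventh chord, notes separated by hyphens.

bVII7 is built on the lowered scale degree 7. In C major degree 7 is B; lowered it becomes Bb. Stacking thirds in C minor on Bb gives Bb–D–F–Ab.

Bb-D-F-Ab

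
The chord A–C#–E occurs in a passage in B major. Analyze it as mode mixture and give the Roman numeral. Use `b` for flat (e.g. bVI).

In B major scale degree 7 is A#; A is its lowered form, from B minor. Diatonically B major has A#dim (vii°) on that degree; A–C#–E is instead the major chord native to B minor, so it takes the label bVII.

bVII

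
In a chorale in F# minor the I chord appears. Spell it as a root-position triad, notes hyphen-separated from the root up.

F#-A#-C#

The root, F#, is scale degree 1 — the same note in F# minor and F# major; only the chord quality changes. In F# major the chord on F# is F#–A#–C#.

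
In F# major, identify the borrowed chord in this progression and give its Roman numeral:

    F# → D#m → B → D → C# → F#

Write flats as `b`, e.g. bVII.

F# major has the diatonic set F#, G#m, A#m, B, C#, D#m, E#dim. Of the given chords, F#, D#m, B and C# are diatonic. D (D–F#–A) doesn't fit — on degree 6 F# major would have D#m (vi). D is the degree-6 chord of F# minor, so it is the borrowed bVI.

bVI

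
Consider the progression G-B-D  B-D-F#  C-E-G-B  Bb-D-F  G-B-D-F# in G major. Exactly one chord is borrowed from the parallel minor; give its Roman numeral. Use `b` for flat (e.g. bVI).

G major has the diatonic set G, Am, Bm, C, D, Em, F#dim. G–B–D = G, B–D–F# = Bm, C–E–G–B = Cmaj7 and G–B–D–F# = Gmaj7 are all diatonic. But Bb–D–F is foreign: the diatonic iii on degree 3 is Bm, whereas Bb comes from G minor. It is labeled bIII.

bIII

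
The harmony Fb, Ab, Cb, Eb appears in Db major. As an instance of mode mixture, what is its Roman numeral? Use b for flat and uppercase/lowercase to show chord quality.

bIIImaj7

Fb is the lowered form of scale degree 3 in Db major (the diatonic degree 3 is F). Diatonically Db major has Fm (iii) on that degree; Fb–Ab–Cb–Eb is instead the major-seventh chord native to Db minor, so it takes the label bIIImaj7.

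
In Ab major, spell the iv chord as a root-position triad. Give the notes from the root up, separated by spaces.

iv is built on scale degree 4, which is Db in both Ab major and its parallel. Stacking thirds in Ab minor on Db gives Db–Fb–Ab.

Db Fb Ab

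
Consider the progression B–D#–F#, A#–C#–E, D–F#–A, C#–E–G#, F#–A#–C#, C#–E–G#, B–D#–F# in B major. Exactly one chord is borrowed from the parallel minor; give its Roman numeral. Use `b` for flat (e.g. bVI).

In B major the diatonic chords are B, C#m, D#m, E, F#, G#m, A#dim. Of the given chords, B–D#–F# = B, A#–C#–E = A#dim, C#–E–G# = C#m and F#–A#–C# = F# are diatonic. But D–F#–A is foreign: the diatonic iii on degree 3 is D#m, whereas D comes from B minor. It is labeled bIII.

bIII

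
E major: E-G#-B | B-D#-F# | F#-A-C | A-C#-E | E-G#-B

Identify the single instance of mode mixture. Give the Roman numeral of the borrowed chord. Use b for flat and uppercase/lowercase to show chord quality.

ii°

The diatonic triads in E major are E, F#m, G#m, A, B, C#m, D#dim. Of the given chords, E–G#–B = E, B–D#–F# = B and A–C#–E = A are diatonic. F#–A–C doesn't fit — on degree 2 E major would have F#m (ii). F#dim is the degree-2 chord of E minor, so it is the borrowed ii°.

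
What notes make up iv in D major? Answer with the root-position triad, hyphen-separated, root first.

G-Bb-D

The root, G, is scale degree 4 — the same note in D major and D minor; only the chord quality changes. Stacking thirds in D minor on G gives G–Bb–D.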